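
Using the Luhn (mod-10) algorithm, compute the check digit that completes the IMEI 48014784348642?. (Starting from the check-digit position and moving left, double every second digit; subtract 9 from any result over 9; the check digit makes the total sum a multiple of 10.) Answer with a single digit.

2

Partial digits right→left: 2 4 6 8 4 3 4 8 7 4 1 0 8 4
Double every second digit counting from the check-digit position (so the 1st, 3rd, 5th, ... of the partial from the right).
  doubled (with −9 where >9): 4 3 8 8 5 2 7 → sum 37
  kept as-is: 4 8 3 8 4 0 4 → sum 31
Total = 37 + 31 = 68.
Check digit = (10 − (68 mod 10)) mod 10 = 2.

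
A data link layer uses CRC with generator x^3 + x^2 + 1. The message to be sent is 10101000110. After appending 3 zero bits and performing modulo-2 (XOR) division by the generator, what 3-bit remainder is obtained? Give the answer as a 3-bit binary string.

Append 3 zeros: 10101000110000. Divide by 1101 (XOR where the leading bit is 1):
  pos 0: 1010 XOR 1101 = 0111
  pos 1: 1111 XOR 1101 = 0010
  pos 3: 1000 XOR 1101 = 0101
  pos 4: 1010 XOR 1101 = 0111
  pos 5: 1111 XOR 1101 = 0010
  pos 7: 1010 XOR 1101 = 0111
  pos 8: 1110 XOR 1101 = 0011
  pos 10: 1100 XOR 1101 = 0001
Remainder (last 3 bits) = 001. This is the CRC / FCS.

001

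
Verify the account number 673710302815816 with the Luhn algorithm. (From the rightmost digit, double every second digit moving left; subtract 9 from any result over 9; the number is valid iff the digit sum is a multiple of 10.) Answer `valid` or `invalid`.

From the right, keep odd positions and double even positions (subtract 9 from any doubled value over 9):
  doubled (positions 2,4,...): 2 1 7 0 0 5 5 → sum 20
  kept (positions 1,3,...): 6 8 1 2 3 1 3 6 → sum 30
Total = 50.
50 mod 10 = 0, so the number is valid.

valid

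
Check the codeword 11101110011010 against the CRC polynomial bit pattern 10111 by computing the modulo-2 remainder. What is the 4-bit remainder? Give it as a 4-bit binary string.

Modulo-2 division of 11101110011010 by 10111:
  pos 0: 11101 XOR 10111 = 01010
  pos 1: 10101 XOR 10111 = 00010
  pos 4: 10100 XOR 10111 = 00011
  pos 7: 11110 XOR 10111 = 01001
  pos 8: 10011 XOR 10111 = 00100
Remainder = 1000 (nonzero — an error is detected).

1000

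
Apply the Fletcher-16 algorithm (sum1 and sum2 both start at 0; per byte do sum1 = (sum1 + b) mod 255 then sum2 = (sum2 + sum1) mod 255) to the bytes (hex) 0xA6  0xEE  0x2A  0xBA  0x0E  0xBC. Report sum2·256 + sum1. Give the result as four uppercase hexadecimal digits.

Running sums (mod 255):
  after byte 0 (0xA6): sum1=166, sum2=166
  after byte 1 (0xEE): sum1=149, sum2=60
  after byte 2 (0x2A): sum1=191, sum2=251
  after byte 3 (0xBA): sum1=122, sum2=118
  after byte 4 (0x0E): sum1=136, sum2=254
  after byte 5 (0xBC): sum1=69, sum2=68
Checksum = sum2·256 + sum1 = 68·256 + 69 = 17477 = 0x4445.

4445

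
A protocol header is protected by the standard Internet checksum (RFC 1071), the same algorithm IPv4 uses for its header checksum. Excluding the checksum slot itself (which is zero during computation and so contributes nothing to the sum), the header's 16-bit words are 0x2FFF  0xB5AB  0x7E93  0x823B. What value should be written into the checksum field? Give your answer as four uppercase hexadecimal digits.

1986

One's-complement addition (fold any carry out of bit 15 back into bit 0):
  0x2FFF + 0xB5AB = 0x0E5AA
  0xE5AA + 0x7E93 = 0x1643D → wrap carry → 0x643E
  0x643E + 0x823B = 0x0E679
One's-complement sum = 0xE679.
Checksum = ~0xE679 & 0xFFFF = 0x1986.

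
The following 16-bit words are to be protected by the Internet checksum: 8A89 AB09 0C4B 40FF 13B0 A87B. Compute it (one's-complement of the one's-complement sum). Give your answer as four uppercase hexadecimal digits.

C0F6

One's-complement addition (fold any carry out of bit 15 back into bit 0):
  0x8A89 + 0xAB09 = 0x13592 → wrap carry → 0x3593
  0x3593 + 0x0C4B = 0x041DE
  0x41DE + 0x40FF = 0x082DD
  0x82DD + 0x13B0 = 0x0968D
  0x968D + 0xA87B = 0x13F08 → wrap carry → 0x3F09
One's-complement sum = 0x3F09.
Checksum = ~0x3F09 & 0xFFFF = 0xC0F6.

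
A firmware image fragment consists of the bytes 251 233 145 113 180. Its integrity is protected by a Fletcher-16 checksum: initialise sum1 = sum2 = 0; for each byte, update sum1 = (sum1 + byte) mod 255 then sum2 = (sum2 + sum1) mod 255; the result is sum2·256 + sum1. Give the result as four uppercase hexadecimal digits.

Running sums (mod 255):
  after byte 0 (251): sum1=251, sum2=251
  after byte 1 (233): sum1=229, sum2=225
  after byte 2 (145): sum1=119, sum2=89
  after byte 3 (113): sum1=232, sum2=66
  after byte 4 (180): sum1=157, sum2=223
Checksum = sum2·256 + sum1 = 223·256 + 157 = 57245 = 0xDF9D.

DF9D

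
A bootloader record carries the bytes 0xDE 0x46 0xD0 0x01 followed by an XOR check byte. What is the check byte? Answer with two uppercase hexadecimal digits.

49

XOR the bytes together:
  start with 0xDE
  0xDE ⊕ 0x46 = 0x98
  0x98 ⊕ 0xD0 = 0x48
  0x48 ⊕ 0x01 = 0x49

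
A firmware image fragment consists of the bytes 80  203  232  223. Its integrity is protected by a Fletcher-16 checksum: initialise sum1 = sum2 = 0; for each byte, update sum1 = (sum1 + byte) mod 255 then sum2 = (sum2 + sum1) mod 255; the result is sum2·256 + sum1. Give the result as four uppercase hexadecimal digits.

Running sums (mod 255):
  after byte 0 (80): sum1=80, sum2=80
  after byte 1 (203): sum1=28, sum2=108
  after byte 2 (232): sum1=5, sum2=113
  after byte 3 (223): sum1=228, sum2=86
Checksum = sum2·256 + sum1 = 86·256 + 228 = 22244 = 0x56E4.

56E4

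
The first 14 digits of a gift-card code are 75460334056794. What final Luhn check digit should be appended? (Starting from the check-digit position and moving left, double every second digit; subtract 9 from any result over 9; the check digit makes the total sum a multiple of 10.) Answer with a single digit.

Partial digits right→left: 4 9 7 6 5 0 4 3 3 0 6 4 5 7
Double every second digit counting from the check-digit position (so the 1st, 3rd, 5th, ... of the partial from the right).
  doubled (with −9 where >9): 8 5 1 8 6 3 1 → sum 32
  kept as-is: 9 6 0 3 0 4 7 → sum 29
Total = 32 + 29 = 61.
Check digit = (10 − (61 mod 10)) mod 10 = 9.

9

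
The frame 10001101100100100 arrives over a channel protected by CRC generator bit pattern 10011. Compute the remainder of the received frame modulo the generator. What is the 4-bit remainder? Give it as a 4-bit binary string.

Modulo-2 division of 10001101100100100 by 10011:
  pos 0: 10001 XOR 10011 = 00010
  pos 3: 10101 XOR 10011 = 00110
  pos 5: 11010 XOR 10011 = 01001
  pos 6: 10010 XOR 10011 = 00001
  pos 10: 11001 XOR 10011 = 01010
  pos 11: 10100 XOR 10011 = 00111
Remainder = 1110 (nonzero — an error is detected).

1110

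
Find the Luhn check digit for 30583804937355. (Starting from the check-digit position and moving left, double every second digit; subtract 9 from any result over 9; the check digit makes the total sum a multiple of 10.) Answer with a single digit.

3

Partial digits right→left: 5 5 3 7 3 9 4 0 8 3 8 5 0 3
Double every second digit counting from the check-digit position (so the 1st, 3rd, 5th, ... of the partial from the right).
  doubled (with −9 where >9): 1 6 6 8 7 7 0 → sum 35
  kept as-is: 5 7 9 0 3 5 3 → sum 32
Total = 35 + 32 = 67.
Check digit = (10 − (67 mod 10)) mod 10 = 3.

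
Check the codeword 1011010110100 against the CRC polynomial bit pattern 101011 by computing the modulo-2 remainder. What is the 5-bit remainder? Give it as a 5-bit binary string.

01101

Modulo-2 division of 1011010110100 by 101011:
  pos 0: 101101 XOR 101011 = 000110
  pos 3: 110011 XOR 101011 = 011000
  pos 4: 110000 XOR 101011 = 011011
  pos 5: 110111 XOR 101011 = 011100
  pos 6: 111000 XOR 101011 = 010011
  pos 7: 100110 XOR 101011 = 001101
Remainder = 01101 (nonzero — an error is detected).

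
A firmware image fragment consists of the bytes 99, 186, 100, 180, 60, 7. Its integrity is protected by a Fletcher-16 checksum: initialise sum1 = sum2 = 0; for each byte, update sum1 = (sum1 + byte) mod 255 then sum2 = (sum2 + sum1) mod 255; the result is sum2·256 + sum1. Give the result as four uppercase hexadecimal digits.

297A

Running sums (mod 255):
  after byte 0 (99): sum1=99, sum2=99
  after byte 1 (186): sum1=30, sum2=129
  after byte 2 (100): sum1=130, sum2=4
  after byte 3 (180): sum1=55, sum2=59
  after byte 4 (60): sum1=115, sum2=174
  after byte 5 (7): sum1=122, sum2=41
Checksum = sum2·256 + sum1 = 41·256 + 122 = 10618 = 0x297A.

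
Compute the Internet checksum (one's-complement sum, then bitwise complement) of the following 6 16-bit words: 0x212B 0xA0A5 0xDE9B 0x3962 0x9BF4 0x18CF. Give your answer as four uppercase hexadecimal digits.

716D

One's-complement addition (fold any carry out of bit 15 back into bit 0):
  0x212B + 0xA0A5 = 0x0C1D0
  0xC1D0 + 0xDE9B = 0x1A06B → wrap carry → 0xA06C
  0xA06C + 0x3962 = 0x0D9CE
  0xD9CE + 0x9BF4 = 0x175C2 → wrap carry → 0x75C3
  0x75C3 + 0x18CF = 0x08E92
One's-complement sum = 0x8E92.
Checksum = ~0x8E92 & 0xFFFF = 0x716D.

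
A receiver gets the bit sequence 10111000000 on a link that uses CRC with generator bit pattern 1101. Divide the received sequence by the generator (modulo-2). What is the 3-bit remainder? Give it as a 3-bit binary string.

Modulo-2 division of 10111000000 by 1101:
  pos 0: 1011 XOR 1101 = 0110
  pos 1: 1101 XOR 1101 = 0000
Remainder = 000 (zero — the frame passes the CRC check).

000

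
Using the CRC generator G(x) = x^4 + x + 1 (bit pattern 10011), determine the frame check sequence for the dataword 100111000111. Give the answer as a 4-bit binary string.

1110

Append 4 zeros: 1001110001110000. Divide by 10011 (XOR where the leading bit is 1):
  pos 0: 10011 XOR 10011 = 00000
  pos 5: 10001 XOR 10011 = 00010
  pos 8: 10110 XOR 10011 = 00101
  pos 10: 10100 XOR 10011 = 00111
Remainder (last 4 bits) = 1110. This is the CRC / FCS.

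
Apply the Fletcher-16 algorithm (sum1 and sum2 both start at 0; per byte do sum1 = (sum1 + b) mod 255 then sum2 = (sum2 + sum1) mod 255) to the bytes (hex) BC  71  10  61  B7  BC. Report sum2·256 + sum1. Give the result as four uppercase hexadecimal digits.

3414

Running sums (mod 255):
  after byte 0 (BC): sum1=188, sum2=188
  after byte 1 (71): sum1=46, sum2=234
  after byte 2 (10): sum1=62, sum2=41
  after byte 3 (61): sum1=159, sum2=200
  after byte 4 (B7): sum1=87, sum2=32
  after byte 5 (BC): sum1=20, sum2=52
Checksum = sum2·256 + sum1 = 52·256 + 20 = 13332 = 0x3414.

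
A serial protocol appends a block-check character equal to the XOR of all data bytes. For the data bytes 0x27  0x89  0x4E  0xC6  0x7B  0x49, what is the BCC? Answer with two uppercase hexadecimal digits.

14

XOR the bytes together:
  start with 0x27
  0x27 ⊕ 0x89 = 0xAE
  0xAE ⊕ 0x4E = 0xE0
  0xE0 ⊕ 0xC6 = 0x26
  0x26 ⊕ 0x7B = 0x5D
  0x5D ⊕ 0x49 = 0x14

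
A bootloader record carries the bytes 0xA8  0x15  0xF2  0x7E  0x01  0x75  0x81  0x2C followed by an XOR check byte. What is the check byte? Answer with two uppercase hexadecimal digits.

E8

XOR the bytes together:
  start with 0xA8
  0xA8 ⊕ 0x15 = 0xBD
  0xBD ⊕ 0xF2 = 0x4F
  0x4F ⊕ 0x7E = 0x31
  0x31 ⊕ 0x01 = 0x30
  0x30 ⊕ 0x75 = 0x45
  0x45 ⊕ 0x81 = 0xC4
  0xC4 ⊕ 0x2C = 0xE8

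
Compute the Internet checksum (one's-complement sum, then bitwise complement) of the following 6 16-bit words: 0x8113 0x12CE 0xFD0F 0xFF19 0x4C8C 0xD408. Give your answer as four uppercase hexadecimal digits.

4F5F

One's-complement addition (fold any carry out of bit 15 back into bit 0):
  0x8113 + 0x12CE = 0x093E1
  0x93E1 + 0xFD0F = 0x190F0 → wrap carry → 0x90F1
  0x90F1 + 0xFF19 = 0x1900A → wrap carry → 0x900B
  0x900B + 0x4C8C = 0x0DC97
  0xDC97 + 0xD408 = 0x1B09F → wrap carry → 0xB0A0
One's-complement sum = 0xB0A0.
Checksum = ~0xB0A0 & 0xFFFF = 0x4F5F.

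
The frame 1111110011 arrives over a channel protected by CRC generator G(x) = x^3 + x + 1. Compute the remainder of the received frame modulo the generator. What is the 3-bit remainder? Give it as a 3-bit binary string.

000

Modulo-2 division of 1111110011 by 1011:
  pos 0: 1111 XOR 1011 = 0100
  pos 1: 1001 XOR 1011 = 0010
  pos 3: 1010 XOR 1011 = 0001
  pos 6: 1011 XOR 1011 = 0000
Remainder = 000 (zero — the frame passes the CRC check).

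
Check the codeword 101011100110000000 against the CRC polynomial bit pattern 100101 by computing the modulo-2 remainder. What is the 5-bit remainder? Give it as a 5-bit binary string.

00000

Modulo-2 division of 101011100110000000 by 100101:
  pos 0: 101011 XOR 100101 = 001110
  pos 2: 111010 XOR 100101 = 011111
  pos 3: 111110 XOR 100101 = 011011
  pos 4: 110111 XOR 100101 = 010010
  pos 5: 100101 XOR 100101 = 000000
Remainder = 00000 (zero — the frame passes the CRC check).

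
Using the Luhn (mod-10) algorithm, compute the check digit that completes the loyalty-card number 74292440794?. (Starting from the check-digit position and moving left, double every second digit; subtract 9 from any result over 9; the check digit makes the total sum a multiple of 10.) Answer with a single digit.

0

Partial digits right→left: 4 9 7 0 4 4 2 9 2 4 7
Double every second digit counting from the check-digit position (so the 1st, 3rd, 5th, ... of the partial from the right).
  doubled (with −9 where >9): 8 5 8 4 4 5 → sum 34
  kept as-is: 9 0 4 9 4 → sum 26
Total = 34 + 26 = 60.
Check digit = (10 − (60 mod 10)) mod 10 = 0.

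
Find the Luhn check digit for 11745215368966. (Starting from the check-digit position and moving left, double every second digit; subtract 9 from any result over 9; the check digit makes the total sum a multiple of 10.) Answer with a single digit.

Partial digits right→left: 6 6 9 8 6 3 5 1 2 5 4 7 1 1
Double every second digit counting from the check-digit position (so the 1st, 3rd, 5th, ... of the partial from the right).
  doubled (with −9 where >9): 3 9 3 1 4 8 2 → sum 30
  kept as-is: 6 8 3 1 5 7 1 → sum 31
Total = 30 + 31 = 61.
Check digit = (10 − (61 mod 10)) mod 10 = 9.

9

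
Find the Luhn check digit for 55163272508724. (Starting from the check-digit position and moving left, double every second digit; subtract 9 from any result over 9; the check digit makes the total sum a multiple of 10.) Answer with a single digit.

Partial digits right→left: 4 2 7 8 0 5 2 7 2 3 6 1 5 5
Double every second digit counting from the check-digit position (so the 1st, 3rd, 5th, ... of the partial from the right).
  doubled (with −9 where >9): 8 5 0 4 4 3 1 → sum 25
  kept as-is: 2 8 5 7 3 1 5 → sum 31
Total = 25 + 31 = 56.
Check digit = (10 − (56 mod 10)) mod 10 = 4.

4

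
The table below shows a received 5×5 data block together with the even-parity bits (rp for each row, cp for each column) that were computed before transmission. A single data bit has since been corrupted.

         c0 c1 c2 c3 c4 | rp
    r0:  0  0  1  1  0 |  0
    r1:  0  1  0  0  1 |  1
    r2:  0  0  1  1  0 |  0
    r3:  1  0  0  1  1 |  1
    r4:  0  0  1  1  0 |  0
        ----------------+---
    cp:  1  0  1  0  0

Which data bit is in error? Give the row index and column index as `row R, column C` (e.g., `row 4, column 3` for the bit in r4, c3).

row 1, column 1

Recompute each row's even parity and compare to rp:
  r0: data parity 0, sent rp 0 → ok
  r1: data parity 0, sent rp 1 → mismatch
  r2: data parity 0, sent rp 0 → ok
  r3: data parity 1, sent rp 1 → ok
  r4: data parity 0, sent rp 0 → ok
Recompute each column's even parity and compare to cp:
  c0: data parity 1, sent cp 1 → ok
  c1: data parity 1, sent cp 0 → mismatch
  c2: data parity 1, sent cp 1 → ok
  c3: data parity 0, sent cp 0 → ok
  c4: data parity 0, sent cp 0 → ok
Exactly one row (r1) and one column (c1) fail → the flipped bit is at their intersection.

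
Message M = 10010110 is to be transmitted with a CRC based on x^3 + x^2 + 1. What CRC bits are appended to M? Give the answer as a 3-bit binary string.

000

Append 3 zeros: 10010110000. Divide by 1101 (XOR where the leading bit is 1):
  pos 0: 1001 XOR 1101 = 0100
  pos 1: 1000 XOR 1101 = 0101
  pos 2: 1011 XOR 1101 = 0110
  pos 3: 1101 XOR 1101 = 0000
Remainder (last 3 bits) = 000. This is the CRC / FCS.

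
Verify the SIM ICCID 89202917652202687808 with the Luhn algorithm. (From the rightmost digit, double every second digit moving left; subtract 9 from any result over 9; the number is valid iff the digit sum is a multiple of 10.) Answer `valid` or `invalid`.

From the right, keep odd positions and double even positions (subtract 9 from any doubled value over 9):
  doubled (positions 2,4,...): 0 5 3 0 4 3 2 4 4 7 → sum 32
  kept (positions 1,3,...): 8 8 8 2 2 5 7 9 0 9 → sum 58
Total = 90.
90 mod 10 = 0, so the number is valid.

valid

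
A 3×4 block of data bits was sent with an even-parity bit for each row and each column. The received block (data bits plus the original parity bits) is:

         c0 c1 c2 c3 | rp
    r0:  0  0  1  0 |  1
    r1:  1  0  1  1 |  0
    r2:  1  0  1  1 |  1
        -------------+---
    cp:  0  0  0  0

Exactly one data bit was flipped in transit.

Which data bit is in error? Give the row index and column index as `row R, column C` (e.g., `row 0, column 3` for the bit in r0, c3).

Recompute each row's even parity and compare to rp:
  r0: data parity 1, sent rp 1 → ok
  r1: data parity 1, sent rp 0 → mismatch
  r2: data parity 1, sent rp 1 → ok
Recompute each column's even parity and compare to cp:
  c0: data parity 0, sent cp 0 → ok
  c1: data parity 0, sent cp 0 → ok
  c2: data parity 1, sent cp 0 → mismatch
  c3: data parity 0, sent cp 0 → ok
Exactly one row (r1) and one column (c2) fail → the flipped bit is at their intersection.

row 1, column 2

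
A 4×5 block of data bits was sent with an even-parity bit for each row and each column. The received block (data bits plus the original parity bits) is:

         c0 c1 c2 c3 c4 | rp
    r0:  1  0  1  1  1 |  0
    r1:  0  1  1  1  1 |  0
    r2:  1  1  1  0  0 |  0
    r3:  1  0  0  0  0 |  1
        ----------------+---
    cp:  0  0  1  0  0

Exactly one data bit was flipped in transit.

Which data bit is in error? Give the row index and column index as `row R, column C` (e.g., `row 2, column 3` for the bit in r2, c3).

row 2, column 0

Recompute each row's even parity and compare to rp:
  r0: data parity 0, sent rp 0 → ok
  r1: data parity 0, sent rp 0 → ok
  r2: data parity 1, sent rp 0 → mismatch
  r3: data parity 1, sent rp 1 → ok
Recompute each column's even parity and compare to cp:
  c0: data parity 1, sent cp 0 → mismatch
  c1: data parity 0, sent cp 0 → ok
  c2: data parity 1, sent cp 1 → ok
  c3: data parity 0, sent cp 0 → ok
  c4: data parity 0, sent cp 0 → ok
Exactly one row (r2) and one column (c0) fail → the flipped bit is at their intersection.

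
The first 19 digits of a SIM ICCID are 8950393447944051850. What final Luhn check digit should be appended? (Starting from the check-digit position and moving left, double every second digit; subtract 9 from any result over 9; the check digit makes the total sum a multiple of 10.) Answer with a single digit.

Partial digits right→left: 0 5 8 1 5 0 4 4 9 7 4 4 3 9 3 0 5 9 8
Double every second digit counting from the check-digit position (so the 1st, 3rd, 5th, ... of the partial from the right).
  doubled (with −9 where >9): 0 7 1 8 9 8 6 6 1 7 → sum 53
  kept as-is: 5 1 0 4 7 4 9 0 9 → sum 39
Total = 53 + 39 = 92.
Check digit = (10 − (92 mod 10)) mod 10 = 8.

8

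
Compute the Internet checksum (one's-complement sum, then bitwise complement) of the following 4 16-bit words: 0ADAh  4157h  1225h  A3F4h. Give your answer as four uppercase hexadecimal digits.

One's-complement addition (fold any carry out of bit 15 back into bit 0):
  0x0ADA + 0x4157 = 0x04C31
  0x4C31 + 0x1225 = 0x05E56
  0x5E56 + 0xA3F4 = 0x1024A → wrap carry → 0x024B
One's-complement sum = 0x024B.
Checksum = ~0x024B & 0xFFFF = 0xFDB4.

FDB4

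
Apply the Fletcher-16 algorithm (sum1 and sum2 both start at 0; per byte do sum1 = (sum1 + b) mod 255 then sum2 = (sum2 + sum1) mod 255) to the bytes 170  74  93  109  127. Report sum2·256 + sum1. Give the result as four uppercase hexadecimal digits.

Running sums (mod 255):
  after byte 0 (170): sum1=170, sum2=170
  after byte 1 (74): sum1=244, sum2=159
  after byte 2 (93): sum1=82, sum2=241
  after byte 3 (109): sum1=191, sum2=177
  after byte 4 (127): sum1=63, sum2=240
Checksum = sum2·256 + sum1 = 240·256 + 63 = 61503 = 0xF03F.

F03F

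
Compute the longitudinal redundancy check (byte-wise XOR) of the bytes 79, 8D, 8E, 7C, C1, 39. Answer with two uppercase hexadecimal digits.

XOR the bytes together:
  start with 0x79
  0x79 ⊕ 0x8D = 0xF4
  0xF4 ⊕ 0x8E = 0x7A
  0x7A ⊕ 0x7C = 0x06
  0x06 ⊕ 0xC1 = 0xC7
  0xC7 ⊕ 0x39 = 0xFE

FE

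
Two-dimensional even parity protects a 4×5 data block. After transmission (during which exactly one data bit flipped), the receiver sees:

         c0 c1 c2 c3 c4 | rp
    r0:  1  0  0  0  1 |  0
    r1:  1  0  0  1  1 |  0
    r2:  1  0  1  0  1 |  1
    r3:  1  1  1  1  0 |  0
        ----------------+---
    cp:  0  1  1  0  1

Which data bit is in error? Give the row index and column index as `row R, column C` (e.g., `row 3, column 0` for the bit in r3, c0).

row 1, column 2

Recompute each row's even parity and compare to rp:
  r0: data parity 0, sent rp 0 → ok
  r1: data parity 1, sent rp 0 → mismatch
  r2: data parity 1, sent rp 1 → ok
  r3: data parity 0, sent rp 0 → ok
Recompute each column's even parity and compare to cp:
  c0: data parity 0, sent cp 0 → ok
  c1: data parity 1, sent cp 1 → ok
  c2: data parity 0, sent cp 1 → mismatch
  c3: data parity 0, sent cp 0 → ok
  c4: data parity 1, sent cp 1 → ok
Exactly one row (r1) and one column (c2) fail → the flipped bit is at their intersection.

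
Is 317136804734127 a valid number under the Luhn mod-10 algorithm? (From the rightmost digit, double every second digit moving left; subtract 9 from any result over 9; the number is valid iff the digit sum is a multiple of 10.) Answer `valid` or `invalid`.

valid

From the right, keep odd positions and double even positions (subtract 9 from any doubled value over 9):
  doubled (positions 2,4,...): 4 8 5 0 3 2 2 → sum 24
  kept (positions 1,3,...): 7 1 3 4 8 3 7 3 → sum 36
Total = 60.
60 mod 10 = 0, so the number is valid.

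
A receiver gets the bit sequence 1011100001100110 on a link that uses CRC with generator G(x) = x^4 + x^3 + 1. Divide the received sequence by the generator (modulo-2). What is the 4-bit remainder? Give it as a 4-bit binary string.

1011

Modulo-2 division of 1011100001100110 by 11001:
  pos 0: 10111 XOR 11001 = 01110
  pos 1: 11100 XOR 11001 = 00101
  pos 3: 10100 XOR 11001 = 01101
  pos 4: 11010 XOR 11001 = 00011
  pos 7: 11110 XOR 11001 = 00111
  pos 9: 11101 XOR 11001 = 00100
  pos 11: 10010 XOR 11001 = 01011
Remainder = 1011 (nonzero — an error is detected).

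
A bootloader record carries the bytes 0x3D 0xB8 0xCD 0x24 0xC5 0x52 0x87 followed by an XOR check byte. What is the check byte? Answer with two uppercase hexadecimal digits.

XOR the bytes together:
  start with 0x3D
  0x3D ⊕ 0xB8 = 0x85
  0x85 ⊕ 0xCD = 0x48
  0x48 ⊕ 0x24 = 0x6C
  0x6C ⊕ 0xC5 = 0xA9
  0xA9 ⊕ 0x52 = 0xFB
  0xFB ⊕ 0x87 = 0x7C

7C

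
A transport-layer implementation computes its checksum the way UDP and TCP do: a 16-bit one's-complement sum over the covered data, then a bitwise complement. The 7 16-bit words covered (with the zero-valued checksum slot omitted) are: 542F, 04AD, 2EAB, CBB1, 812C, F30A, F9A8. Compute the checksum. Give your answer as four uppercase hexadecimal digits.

One's-complement addition (fold any carry out of bit 15 back into bit 0):
  0x542F + 0x04AD = 0x058DC
  0x58DC + 0x2EAB = 0x08787
  0x8787 + 0xCBB1 = 0x15338 → wrap carry → 0x5339
  0x5339 + 0x812C = 0x0D465
  0xD465 + 0xF30A = 0x1C76F → wrap carry → 0xC770
  0xC770 + 0xF9A8 = 0x1C118 → wrap carry → 0xC119
One's-complement sum = 0xC119.
Checksum = ~0xC119 & 0xFFFF = 0x3EE6.

3EE6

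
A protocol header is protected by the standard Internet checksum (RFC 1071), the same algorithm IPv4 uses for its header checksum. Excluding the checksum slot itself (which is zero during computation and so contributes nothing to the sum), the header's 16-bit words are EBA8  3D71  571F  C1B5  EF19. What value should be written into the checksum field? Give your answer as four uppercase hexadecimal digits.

CEF6

One's-complement addition (fold any carry out of bit 15 back into bit 0):
  0xEBA8 + 0x3D71 = 0x12919 → wrap carry → 0x291A
  0x291A + 0x571F = 0x08039
  0x8039 + 0xC1B5 = 0x141EE → wrap carry → 0x41EF
  0x41EF + 0xEF19 = 0x13108 → wrap carry → 0x3109
One's-complement sum = 0x3109.
Checksum = ~0x3109 & 0xFFFF = 0xCEF6.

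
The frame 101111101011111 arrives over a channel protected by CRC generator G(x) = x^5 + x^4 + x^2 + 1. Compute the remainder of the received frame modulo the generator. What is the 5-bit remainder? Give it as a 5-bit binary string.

00000

Modulo-2 division of 101111101011111 by 110101:
  pos 0: 101111 XOR 110101 = 011010
  pos 1: 110101 XOR 110101 = 000000
  pos 8: 101111 XOR 110101 = 011010
  pos 9: 110101 XOR 110101 = 000000
Remainder = 00000 (zero — the frame passes the CRC check).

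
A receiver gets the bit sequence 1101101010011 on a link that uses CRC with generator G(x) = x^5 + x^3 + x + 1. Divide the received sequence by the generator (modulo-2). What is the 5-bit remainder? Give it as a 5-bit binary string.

00000

Modulo-2 division of 1101101010011 by 101011:
  pos 0: 110110 XOR 101011 = 011101
  pos 1: 111011 XOR 101011 = 010000
  pos 2: 100000 XOR 101011 = 001011
  pos 4: 101110 XOR 101011 = 000101
  pos 7: 101011 XOR 101011 = 000000
Remainder = 00000 (zero — the frame passes the CRC check).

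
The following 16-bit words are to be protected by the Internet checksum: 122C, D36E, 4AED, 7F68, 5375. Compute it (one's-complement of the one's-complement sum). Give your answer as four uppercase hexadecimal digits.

One's-complement addition (fold any carry out of bit 15 back into bit 0):
  0x122C + 0xD36E = 0x0E59A
  0xE59A + 0x4AED = 0x13087 → wrap carry → 0x3088
  0x3088 + 0x7F68 = 0x0AFF0
  0xAFF0 + 0x5375 = 0x10365 → wrap carry → 0x0366
One's-complement sum = 0x0366.
Checksum = ~0x0366 & 0xFFFF = 0xFC99.

FC99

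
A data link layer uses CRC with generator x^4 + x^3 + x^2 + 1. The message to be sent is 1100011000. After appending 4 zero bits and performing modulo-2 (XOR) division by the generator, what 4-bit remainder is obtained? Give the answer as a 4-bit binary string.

1010

Append 4 zeros: 11000110000000. Divide by 11101 (XOR where the leading bit is 1):
  pos 0: 11000 XOR 11101 = 00101
  pos 2: 10111 XOR 11101 = 01010
  pos 3: 10100 XOR 11101 = 01001
  pos 4: 10010 XOR 11101 = 01111
  pos 5: 11110 XOR 11101 = 00011
  pos 8: 11000 XOR 11101 = 00101
Remainder (last 4 bits) = 1010. This is the CRC / FCS.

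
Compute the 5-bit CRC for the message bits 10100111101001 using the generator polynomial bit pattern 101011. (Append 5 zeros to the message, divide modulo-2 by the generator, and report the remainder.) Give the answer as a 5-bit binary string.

Append 5 zeros: 1010011110100100000. Divide by 101011 (XOR where the leading bit is 1):
  pos 0: 101001 XOR 101011 = 000010
  pos 4: 101110 XOR 101011 = 000101
  pos 7: 101100 XOR 101011 = 000111
  pos 10: 111100 XOR 101011 = 010111
  pos 11: 101110 XOR 101011 = 000101
Remainder (last 5 bits) = 10100. This is the CRC / FCS.

10100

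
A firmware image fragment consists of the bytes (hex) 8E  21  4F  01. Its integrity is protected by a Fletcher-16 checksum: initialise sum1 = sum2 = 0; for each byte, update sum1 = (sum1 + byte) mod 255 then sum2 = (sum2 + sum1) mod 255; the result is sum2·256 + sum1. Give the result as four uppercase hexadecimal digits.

3D00

Running sums (mod 255):
  after byte 0 (8E): sum1=142, sum2=142
  after byte 1 (21): sum1=175, sum2=62
  after byte 2 (4F): sum1=254, sum2=61
  after byte 3 (01): sum1=0, sum2=61
Checksum = sum2·256 + sum1 = 61·256 + 0 = 15616 = 0x3D00.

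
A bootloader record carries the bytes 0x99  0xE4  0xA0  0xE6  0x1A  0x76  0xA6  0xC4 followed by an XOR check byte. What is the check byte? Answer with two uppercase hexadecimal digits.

XOR the bytes together:
  start with 0x99
  0x99 ⊕ 0xE4 = 0x7D
  0x7D ⊕ 0xA0 = 0xDD
  0xDD ⊕ 0xE6 = 0x3B
  0x3B ⊕ 0x1A = 0x21
  0x21 ⊕ 0x76 = 0x57
  0x57 ⊕ 0xA6 = 0xF1
  0xF1 ⊕ 0xC4 = 0x35

35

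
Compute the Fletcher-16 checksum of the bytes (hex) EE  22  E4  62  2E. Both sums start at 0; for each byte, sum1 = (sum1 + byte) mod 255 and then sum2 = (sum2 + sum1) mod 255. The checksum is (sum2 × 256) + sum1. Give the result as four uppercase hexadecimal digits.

Running sums (mod 255):
  after byte 0 (EE): sum1=238, sum2=238
  after byte 1 (22): sum1=17, sum2=0
  after byte 2 (E4): sum1=245, sum2=245
  after byte 3 (62): sum1=88, sum2=78
  after byte 4 (2E): sum1=134, sum2=212
Checksum = sum2·256 + sum1 = 212·256 + 134 = 54406 = 0xD486.

D486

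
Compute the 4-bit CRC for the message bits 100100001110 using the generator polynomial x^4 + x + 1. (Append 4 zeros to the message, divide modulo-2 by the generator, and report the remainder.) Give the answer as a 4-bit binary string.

1111

Append 4 zeros: 1001000011100000. Divide by 10011 (XOR where the leading bit is 1):
  pos 0: 10010 XOR 10011 = 00001
  pos 4: 10001 XOR 10011 = 00010
  pos 7: 10110 XOR 10011 = 00101
  pos 9: 10100 XOR 10011 = 00111
  pos 11: 11100 XOR 10011 = 01111
Remainder (last 4 bits) = 1111. This is the CRC / FCS.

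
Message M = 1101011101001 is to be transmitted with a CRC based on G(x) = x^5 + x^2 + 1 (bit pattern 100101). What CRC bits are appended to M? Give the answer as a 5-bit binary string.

Append 5 zeros: 110101110100100000. Divide by 100101 (XOR where the leading bit is 1):
  pos 0: 110101 XOR 100101 = 010000
  pos 1: 100001 XOR 100101 = 000100
  pos 4: 100101 XOR 100101 = 000000
  pos 12: 100000 XOR 100101 = 000101
Remainder (last 5 bits) = 00101. This is the CRC / FCS.

00101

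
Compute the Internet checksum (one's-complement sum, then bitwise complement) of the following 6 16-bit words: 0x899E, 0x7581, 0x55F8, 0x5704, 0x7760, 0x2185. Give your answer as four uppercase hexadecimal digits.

One's-complement addition (fold any carry out of bit 15 back into bit 0):
  0x899E + 0x7581 = 0x0FF1F
  0xFF1F + 0x55F8 = 0x15517 → wrap carry → 0x5518
  0x5518 + 0x5704 = 0x0AC1C
  0xAC1C + 0x7760 = 0x1237C → wrap carry → 0x237D
  0x237D + 0x2185 = 0x04502
One's-complement sum = 0x4502.
Checksum = ~0x4502 & 0xFFFF = 0xBAFD.

BAFD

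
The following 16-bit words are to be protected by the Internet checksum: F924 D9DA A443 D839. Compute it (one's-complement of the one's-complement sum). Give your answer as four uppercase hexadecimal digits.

B082

One's-complement addition (fold any carry out of bit 15 back into bit 0):
  0xF924 + 0xD9DA = 0x1D2FE → wrap carry → 0xD2FF
  0xD2FF + 0xA443 = 0x17742 → wrap carry → 0x7743
  0x7743 + 0xD839 = 0x14F7C → wrap carry → 0x4F7D
One's-complement sum = 0x4F7D.
Checksum = ~0x4F7D & 0xFFFF = 0xB082.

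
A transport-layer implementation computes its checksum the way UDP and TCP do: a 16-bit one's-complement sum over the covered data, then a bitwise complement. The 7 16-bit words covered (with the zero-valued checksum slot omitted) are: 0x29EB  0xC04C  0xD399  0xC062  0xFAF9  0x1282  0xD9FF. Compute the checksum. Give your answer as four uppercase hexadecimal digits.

One's-complement addition (fold any carry out of bit 15 back into bit 0):
  0x29EB + 0xC04C = 0x0EA37
  0xEA37 + 0xD399 = 0x1BDD0 → wrap carry → 0xBDD1
  0xBDD1 + 0xC062 = 0x17E33 → wrap carry → 0x7E34
  0x7E34 + 0xFAF9 = 0x1792D → wrap carry → 0x792E
  0x792E + 0x1282 = 0x08BB0
  0x8BB0 + 0xD9FF = 0x165AF → wrap carry → 0x65B0
One's-complement sum = 0x65B0.
Checksum = ~0x65B0 & 0xFFFF = 0x9A4F.

9A4F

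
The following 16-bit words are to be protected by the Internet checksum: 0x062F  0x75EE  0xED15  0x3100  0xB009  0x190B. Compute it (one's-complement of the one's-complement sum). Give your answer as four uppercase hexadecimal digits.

9CB7

One's-complement addition (fold any carry out of bit 15 back into bit 0):
  0x062F + 0x75EE = 0x07C1D
  0x7C1D + 0xED15 = 0x16932 → wrap carry → 0x6933
  0x6933 + 0x3100 = 0x09A33
  0x9A33 + 0xB009 = 0x14A3C → wrap carry → 0x4A3D
  0x4A3D + 0x190B = 0x06348
One's-complement sum = 0x6348.
Checksum = ~0x6348 & 0xFFFF = 0x9CB7.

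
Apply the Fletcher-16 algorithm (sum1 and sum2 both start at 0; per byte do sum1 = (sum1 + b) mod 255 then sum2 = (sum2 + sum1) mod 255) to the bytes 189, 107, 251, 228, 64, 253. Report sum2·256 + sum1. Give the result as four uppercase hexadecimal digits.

Running sums (mod 255):
  after byte 0 (189): sum1=189, sum2=189
  after byte 1 (107): sum1=41, sum2=230
  after byte 2 (251): sum1=37, sum2=12
  after byte 3 (228): sum1=10, sum2=22
  after byte 4 (64): sum1=74, sum2=96
  after byte 5 (253): sum1=72, sum2=168
Checksum = sum2·256 + sum1 = 168·256 + 72 = 43080 = 0xA848.

A848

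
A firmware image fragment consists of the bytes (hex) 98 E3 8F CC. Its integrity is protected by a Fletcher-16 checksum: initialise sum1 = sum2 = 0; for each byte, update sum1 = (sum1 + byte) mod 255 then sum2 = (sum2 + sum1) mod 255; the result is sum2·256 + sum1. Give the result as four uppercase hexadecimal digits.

Running sums (mod 255):
  after byte 0 (98): sum1=152, sum2=152
  after byte 1 (E3): sum1=124, sum2=21
  after byte 2 (8F): sum1=12, sum2=33
  after byte 3 (CC): sum1=216, sum2=249
Checksum = sum2·256 + sum1 = 249·256 + 216 = 63960 = 0xF9D8.

F9D8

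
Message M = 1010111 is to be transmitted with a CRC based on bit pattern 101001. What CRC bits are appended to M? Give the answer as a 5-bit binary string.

Append 5 zeros: 101011100000. Divide by 101001 (XOR where the leading bit is 1):
  pos 0: 101011 XOR 101001 = 000010
  pos 4: 101000 XOR 101001 = 000001
Remainder (last 5 bits) = 00100. This is the CRC / FCS.

00100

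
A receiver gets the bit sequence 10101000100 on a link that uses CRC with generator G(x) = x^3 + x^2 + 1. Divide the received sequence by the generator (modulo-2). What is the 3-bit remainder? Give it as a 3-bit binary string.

Modulo-2 division of 10101000100 by 1101:
  pos 0: 1010 XOR 1101 = 0111
  pos 1: 1111 XOR 1101 = 0010
  pos 3: 1000 XOR 1101 = 0101
  pos 4: 1010 XOR 1101 = 0111
  pos 5: 1111 XOR 1101 = 0010
  pos 7: 1000 XOR 1101 = 0101
Remainder = 101 (nonzero — an error is detected).

101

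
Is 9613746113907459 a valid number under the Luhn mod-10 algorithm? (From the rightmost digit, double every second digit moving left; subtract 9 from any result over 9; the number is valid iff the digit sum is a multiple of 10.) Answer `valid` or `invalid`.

invalid

From the right, keep odd positions and double even positions (subtract 9 from any doubled value over 9):
  doubled (positions 2,4,...): 1 5 9 2 3 5 2 9 → sum 36
  kept (positions 1,3,...): 9 4 0 3 1 4 3 6 → sum 30
Total = 66.
66 mod 10 = 6, so the number is invalid.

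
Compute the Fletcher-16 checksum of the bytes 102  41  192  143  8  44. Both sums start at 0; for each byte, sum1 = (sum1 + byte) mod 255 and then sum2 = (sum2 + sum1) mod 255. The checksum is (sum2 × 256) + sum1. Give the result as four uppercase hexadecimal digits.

Running sums (mod 255):
  after byte 0 (102): sum1=102, sum2=102
  after byte 1 (41): sum1=143, sum2=245
  after byte 2 (192): sum1=80, sum2=70
  after byte 3 (143): sum1=223, sum2=38
  after byte 4 (8): sum1=231, sum2=14
  after byte 5 (44): sum1=20, sum2=34
Checksum = sum2·256 + sum1 = 34·256 + 20 = 8724 = 0x2214.

2214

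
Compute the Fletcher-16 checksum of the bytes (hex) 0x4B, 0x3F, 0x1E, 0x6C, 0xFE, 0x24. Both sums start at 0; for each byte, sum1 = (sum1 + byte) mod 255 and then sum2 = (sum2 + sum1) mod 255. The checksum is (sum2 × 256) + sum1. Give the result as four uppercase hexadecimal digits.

Running sums (mod 255):
  after byte 0 (0x4B): sum1=75, sum2=75
  after byte 1 (0x3F): sum1=138, sum2=213
  after byte 2 (0x1E): sum1=168, sum2=126
  after byte 3 (0x6C): sum1=21, sum2=147
  after byte 4 (0xFE): sum1=20, sum2=167
  after byte 5 (0x24): sum1=56, sum2=223
Checksum = sum2·256 + sum1 = 223·256 + 56 = 57144 = 0xDF38.

DF38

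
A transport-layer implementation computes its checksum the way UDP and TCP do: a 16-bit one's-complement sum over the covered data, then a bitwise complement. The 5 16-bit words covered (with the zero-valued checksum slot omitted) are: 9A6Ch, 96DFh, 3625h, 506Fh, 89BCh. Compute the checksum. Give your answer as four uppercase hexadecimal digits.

One's-complement addition (fold any carry out of bit 15 back into bit 0):
  0x9A6C + 0x96DF = 0x1314B → wrap carry → 0x314C
  0x314C + 0x3625 = 0x06771
  0x6771 + 0x506F = 0x0B7E0
  0xB7E0 + 0x89BC = 0x1419C → wrap carry → 0x419D
One's-complement sum = 0x419D.
Checksum = ~0x419D & 0xFFFF = 0xBE62.

BE62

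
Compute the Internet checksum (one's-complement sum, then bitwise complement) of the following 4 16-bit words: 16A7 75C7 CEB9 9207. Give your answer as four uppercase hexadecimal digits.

One's-complement addition (fold any carry out of bit 15 back into bit 0):
  0x16A7 + 0x75C7 = 0x08C6E
  0x8C6E + 0xCEB9 = 0x15B27 → wrap carry → 0x5B28
  0x5B28 + 0x9207 = 0x0ED2F
One's-complement sum = 0xED2F.
Checksum = ~0xED2F & 0xFFFF = 0x12D0.

12D0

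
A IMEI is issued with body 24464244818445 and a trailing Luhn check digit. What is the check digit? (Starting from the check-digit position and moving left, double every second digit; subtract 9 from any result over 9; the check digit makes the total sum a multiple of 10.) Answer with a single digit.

2

Partial digits right→left: 5 4 4 8 1 8 4 4 2 4 6 4 4 2
Double every second digit counting from the check-digit position (so the 1st, 3rd, 5th, ... of the partial from the right).
  doubled (with −9 where >9): 1 8 2 8 4 3 8 → sum 34
  kept as-is: 4 8 8 4 4 4 2 → sum 34
Total = 34 + 34 = 68.
Check digit = (10 − (68 mod 10)) mod 10 = 2.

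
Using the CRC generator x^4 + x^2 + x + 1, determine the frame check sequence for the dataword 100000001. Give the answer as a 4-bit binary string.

1001

Append 4 zeros: 1000000010000. Divide by 10111 (XOR where the leading bit is 1):
  pos 0: 10000 XOR 10111 = 00111
  pos 2: 11100 XOR 10111 = 01011
  pos 3: 10110 XOR 10111 = 00001
  pos 7: 11000 XOR 10111 = 01111
  pos 8: 11110 XOR 10111 = 01001
Remainder (last 4 bits) = 1001. This is the CRC / FCS.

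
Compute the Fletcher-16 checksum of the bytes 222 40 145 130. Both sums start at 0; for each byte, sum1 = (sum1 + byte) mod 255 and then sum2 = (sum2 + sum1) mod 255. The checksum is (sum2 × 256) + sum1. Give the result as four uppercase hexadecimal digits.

Running sums (mod 255):
  after byte 0 (222): sum1=222, sum2=222
  after byte 1 (40): sum1=7, sum2=229
  after byte 2 (145): sum1=152, sum2=126
  after byte 3 (130): sum1=27, sum2=153
Checksum = sum2·256 + sum1 = 153·256 + 27 = 39195 = 0x991B.

991B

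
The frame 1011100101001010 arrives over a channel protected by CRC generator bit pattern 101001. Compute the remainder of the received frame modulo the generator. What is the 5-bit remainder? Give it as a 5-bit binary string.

Modulo-2 division of 1011100101001010 by 101001:
  pos 0: 101110 XOR 101001 = 000111
  pos 3: 111010 XOR 101001 = 010011
  pos 4: 100111 XOR 101001 = 001110
  pos 6: 111000 XOR 101001 = 010001
  pos 7: 100011 XOR 101001 = 001010
  pos 9: 101001 XOR 101001 = 000000
Remainder = 00000 (zero — the frame passes the CRC check).

00000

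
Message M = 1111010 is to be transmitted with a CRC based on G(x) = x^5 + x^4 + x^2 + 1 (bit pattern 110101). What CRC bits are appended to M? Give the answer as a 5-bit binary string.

11001

Append 5 zeros: 111101000000. Divide by 110101 (XOR where the leading bit is 1):
  pos 0: 111101 XOR 110101 = 001000
  pos 2: 100000 XOR 110101 = 010101
  pos 3: 101010 XOR 110101 = 011111
  pos 4: 111110 XOR 110101 = 001011
  pos 6: 101100 XOR 110101 = 011001
Remainder (last 5 bits) = 11001. This is the CRC / FCS.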